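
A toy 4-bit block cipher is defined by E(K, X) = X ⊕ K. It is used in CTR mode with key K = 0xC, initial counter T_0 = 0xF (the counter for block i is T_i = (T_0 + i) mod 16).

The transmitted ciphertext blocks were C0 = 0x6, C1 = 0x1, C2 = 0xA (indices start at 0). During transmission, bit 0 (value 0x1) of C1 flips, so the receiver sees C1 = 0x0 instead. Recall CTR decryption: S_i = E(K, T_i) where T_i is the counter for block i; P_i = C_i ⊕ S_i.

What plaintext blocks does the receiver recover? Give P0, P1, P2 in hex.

P0 = 0x5, P1 = 0xC, P2 = 0x7

Only C1 changed, to 0x0. In CTR, a change in C_i flips the same bit in P_i only; the keystream is unaffected. Decrypting the received ciphertext:
P0: T = 0xF, S = E(K, T) = 0x3; 0x6 ⊕ 0x3 = 0x5.
P1: T = 0x0, S = E(K, T) = 0xC; 0x0 ⊕ 0xC = 0xC.
P2: T = 0x1, S = E(K, T) = 0xD; 0xA ⊕ 0xD = 0x7.
Blocks that differ from the original plaintext: P1.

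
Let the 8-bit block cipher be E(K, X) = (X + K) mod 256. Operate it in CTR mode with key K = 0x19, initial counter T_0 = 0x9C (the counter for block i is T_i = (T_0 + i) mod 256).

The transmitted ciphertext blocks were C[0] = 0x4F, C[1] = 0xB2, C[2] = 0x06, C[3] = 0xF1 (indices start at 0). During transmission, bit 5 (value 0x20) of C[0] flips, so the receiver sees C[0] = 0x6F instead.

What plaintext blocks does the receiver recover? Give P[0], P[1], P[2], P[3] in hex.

P[0] = 0xDA, P[1] = 0x04, P[2] = 0xB1, P[3] = 0x49

CTR decryption: S_i = E(K, T_i) where T_i is the counter for block i; P_i = C_i ⊕ S_i.
Only C[0] changed, to 0x6F. In CTR, a change in C_i flips the same bit in P_i only; the keystream is unaffected. Decrypting the received ciphertext:
P[0]: T = 0x9C, S = E(K, T) = 0xB5; 0x6F ⊕ 0xB5 = 0xDA.
P[1]: T = 0x9D, S = E(K, T) = 0xB6; 0xB2 ⊕ 0xB6 = 0x04.
P[2]: T = 0x9E, S = E(K, T) = 0xB7; 0x06 ⊕ 0xB7 = 0xB1.
P[3]: T = 0x9F, S = E(K, T) = 0xB8; 0xF1 ⊕ 0xB8 = 0x49.
Blocks that differ from the original plaintext: P[0].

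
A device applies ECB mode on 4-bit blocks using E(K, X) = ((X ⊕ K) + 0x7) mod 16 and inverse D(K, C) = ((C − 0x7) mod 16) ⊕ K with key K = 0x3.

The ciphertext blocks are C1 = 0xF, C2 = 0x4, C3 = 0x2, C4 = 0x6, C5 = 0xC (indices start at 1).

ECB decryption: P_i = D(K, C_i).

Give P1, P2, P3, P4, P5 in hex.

P1 = 0xB, P2 = 0xE, P3 = 0x8, P4 = 0xC, P5 = 0x6

P1: D(K, 0xF) = 0xB.
P2: D(K, 0x4) = 0xE.
P3: D(K, 0x2) = 0x8.
P4: D(K, 0x6) = 0xC.
P5: D(K, 0xC) = 0x6.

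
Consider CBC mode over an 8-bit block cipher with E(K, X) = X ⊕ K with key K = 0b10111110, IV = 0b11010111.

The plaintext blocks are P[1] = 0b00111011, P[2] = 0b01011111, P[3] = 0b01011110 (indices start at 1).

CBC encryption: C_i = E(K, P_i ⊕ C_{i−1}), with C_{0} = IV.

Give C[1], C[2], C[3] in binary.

C[1]: P[1] ⊕ 0b11010111 = 0b11101100; E(K, 0b11101100) = 0b01010010.
C[2]: P[2] ⊕ 0b01010010 = 0b00001101; E(K, 0b00001101) = 0b10110011.
C[3]: P[3] ⊕ 0b10110011 = 0b11101101; E(K, 0b11101101) = 0b01010011.

C[1] = 0b01010010, C[2] = 0b10110011, C[3] = 0b01010011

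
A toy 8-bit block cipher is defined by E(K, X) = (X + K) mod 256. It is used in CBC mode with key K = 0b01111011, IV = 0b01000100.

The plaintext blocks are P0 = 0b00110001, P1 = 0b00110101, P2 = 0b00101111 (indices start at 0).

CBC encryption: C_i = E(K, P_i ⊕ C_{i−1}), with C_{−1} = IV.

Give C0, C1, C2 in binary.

C0: P0 ⊕ 0b01000100 = 0b01110101; E(K, 0b01110101) = 0b11110000.
C1: P1 ⊕ 0b11110000 = 0b11000101; E(K, 0b11000101) = 0b01000000.
C2: P2 ⊕ 0b01000000 = 0b01101111; E(K, 0b01101111) = 0b11101010.

C0 = 0b11110000, C1 = 0b01000000, C2 = 0b11101010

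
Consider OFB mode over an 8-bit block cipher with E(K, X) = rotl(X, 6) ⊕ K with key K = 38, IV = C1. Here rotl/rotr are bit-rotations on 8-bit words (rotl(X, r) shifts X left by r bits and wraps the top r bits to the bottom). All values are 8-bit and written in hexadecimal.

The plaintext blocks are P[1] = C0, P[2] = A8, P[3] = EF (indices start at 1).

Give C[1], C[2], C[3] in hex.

C[1] = 88, C[2] = 82, C[3] = 5D

OFB encryption: S_i = E(K, S_{i−1}) with S_{0} = IV; C_i = P_i ⊕ S_i.
C[1]: S = E(K, C1) = 48; C0 ⊕ 48 = 88.
C[2]: S = E(K, 48) = 2A; A8 ⊕ 2A = 82.
C[3]: S = E(K, 2A) = B2; EF ⊕ B2 = 5D.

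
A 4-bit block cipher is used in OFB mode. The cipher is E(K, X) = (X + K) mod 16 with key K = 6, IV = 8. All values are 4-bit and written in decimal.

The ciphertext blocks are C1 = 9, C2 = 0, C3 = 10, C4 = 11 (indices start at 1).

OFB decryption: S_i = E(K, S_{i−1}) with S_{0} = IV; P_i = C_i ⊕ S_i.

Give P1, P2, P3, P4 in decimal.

P1: S = E(K, 8) = 14; 9 ⊕ 14 = 7.
P2: S = E(K, 14) = 4; 0 ⊕ 4 = 4.
P3: S = E(K, 4) = 10; 10 ⊕ 10 = 0.
P4: S = E(K, 10) = 0; 11 ⊕ 0 = 11.

P1 = 7, P2 = 4, P3 = 0, P4 = 11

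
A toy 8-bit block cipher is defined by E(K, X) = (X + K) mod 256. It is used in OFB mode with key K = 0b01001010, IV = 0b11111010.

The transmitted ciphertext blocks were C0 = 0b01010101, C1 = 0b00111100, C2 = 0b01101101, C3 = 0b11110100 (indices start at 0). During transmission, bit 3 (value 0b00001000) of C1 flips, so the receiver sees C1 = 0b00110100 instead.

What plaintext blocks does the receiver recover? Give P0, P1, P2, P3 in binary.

OFB decryption: S_i = E(K, S_{i−1}) with S_{−1} = IV; P_i = C_i ⊕ S_i.
Only C1 changed, to 0b00110100. In OFB, a change in C_i flips the same bit in P_i only; the keystream is unaffected. Decrypting the received ciphertext:
P0: S = E(K, 0b11111010) = 0b01000100; 0b01010101 ⊕ 0b01000100 = 0b00010001.
P1: S = E(K, 0b01000100) = 0b10001110; 0b00110100 ⊕ 0b10001110 = 0b10111010.
P2: S = E(K, 0b10001110) = 0b11011000; 0b01101101 ⊕ 0b11011000 = 0b10110101.
P3: S = E(K, 0b11011000) = 0b00100010; 0b11110100 ⊕ 0b00100010 = 0b11010110.
Blocks that differ from the original plaintext: P1.

P0 = 0b00010001, P1 = 0b10111010, P2 = 0b10110101, P3 = 0b11010110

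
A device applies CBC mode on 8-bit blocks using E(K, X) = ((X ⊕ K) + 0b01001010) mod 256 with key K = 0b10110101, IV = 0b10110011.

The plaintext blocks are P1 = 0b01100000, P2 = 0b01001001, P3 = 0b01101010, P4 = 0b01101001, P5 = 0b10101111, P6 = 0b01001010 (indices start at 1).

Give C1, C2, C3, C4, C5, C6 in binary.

CBC encryption: C_i = E(K, P_i ⊕ C_{i−1}), with C_{0} = IV.
C1: P1 ⊕ 0b10110011 = 0b11010011; E(K, 0b11010011) = 0b10110000.
C2: P2 ⊕ 0b10110000 = 0b11111001; E(K, 0b11111001) = 0b10010110.
C3: P3 ⊕ 0b10010110 = 0b11111100; E(K, 0b11111100) = 0b10010011.
C4: P4 ⊕ 0b10010011 = 0b11111010; E(K, 0b11111010) = 0b10011001.
C5: P5 ⊕ 0b10011001 = 0b00110110; E(K, 0b00110110) = 0b11001101.
C6: P6 ⊕ 0b11001101 = 0b10000111; E(K, 0b10000111) = 0b01111100.

C1 = 0b10110000, C2 = 0b10010110, C3 = 0b10010011, C4 = 0b10011001, C5 = 0b11001101, C6 = 0b01111100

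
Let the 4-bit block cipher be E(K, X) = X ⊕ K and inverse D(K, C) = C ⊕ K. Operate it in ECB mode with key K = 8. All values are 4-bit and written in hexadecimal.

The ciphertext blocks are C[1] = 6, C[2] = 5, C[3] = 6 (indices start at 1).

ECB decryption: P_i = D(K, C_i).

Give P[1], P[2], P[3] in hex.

P[1] = E, P[2] = D, P[3] = E

P[1]: D(K, 6) = E.
P[2]: D(K, 5) = D.
P[3]: D(K, 6) = E.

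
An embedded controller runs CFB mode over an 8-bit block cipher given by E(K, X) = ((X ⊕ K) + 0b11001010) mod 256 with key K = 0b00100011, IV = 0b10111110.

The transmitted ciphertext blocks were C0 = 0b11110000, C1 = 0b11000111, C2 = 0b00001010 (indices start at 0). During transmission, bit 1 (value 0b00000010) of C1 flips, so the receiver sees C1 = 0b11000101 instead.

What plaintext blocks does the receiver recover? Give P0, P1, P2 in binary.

P0 = 0b10010111, P1 = 0b01011000, P2 = 0b10111010

CFB decryption: P_i = C_i ⊕ E(K, C_{i−1}), with C_{−1} = IV.
Only C1 changed, to 0b11000101. In CFB, a change in C_i flips the same bit in P_i and garbles P_{i+1}. Decrypting the received ciphertext:
P0: E(K, 0b10111110) = 0b01100111; 0b11110000 ⊕ 0b01100111 = 0b10010111.
P1: E(K, 0b11110000) = 0b10011101; 0b11000101 ⊕ 0b10011101 = 0b01011000.
P2: E(K, 0b11000101) = 0b10110000; 0b00001010 ⊕ 0b10110000 = 0b10111010.
Blocks that differ from the original plaintext: P1, P2.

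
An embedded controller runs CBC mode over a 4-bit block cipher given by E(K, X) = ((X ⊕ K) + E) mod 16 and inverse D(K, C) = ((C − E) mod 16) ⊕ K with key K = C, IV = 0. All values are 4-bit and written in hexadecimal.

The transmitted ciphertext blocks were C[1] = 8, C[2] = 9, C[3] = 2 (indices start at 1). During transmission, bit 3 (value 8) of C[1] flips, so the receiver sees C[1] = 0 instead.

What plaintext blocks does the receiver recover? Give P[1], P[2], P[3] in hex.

CBC decryption: P_i = D(K, C_i) ⊕ C_{i−1}, with C_{0} = IV.
Only C[1] changed, to 0. In CBC, a change in C_i garbles P_i and flips the same bit in P_{i+1}. Decrypting the received ciphertext:
P[1]: D(K, 0) = E; E ⊕ 0 = E.
P[2]: D(K, 9) = 7; 7 ⊕ 0 = 7.
P[3]: D(K, 2) = 8; 8 ⊕ 9 = 1.
Blocks that differ from the original plaintext: P[1], P[2].

P[1] = E, P[2] = 7, P[3] = 1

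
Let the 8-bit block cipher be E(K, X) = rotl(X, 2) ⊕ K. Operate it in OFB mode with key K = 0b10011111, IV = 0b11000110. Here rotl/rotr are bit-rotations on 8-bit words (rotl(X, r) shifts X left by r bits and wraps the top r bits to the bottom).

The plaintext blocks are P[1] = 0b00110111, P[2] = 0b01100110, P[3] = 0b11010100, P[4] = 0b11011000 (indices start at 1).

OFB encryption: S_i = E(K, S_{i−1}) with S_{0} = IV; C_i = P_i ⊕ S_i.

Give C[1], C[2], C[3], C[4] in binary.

C[1]: S = E(K, 0b11000110) = 0b10000100; 0b00110111 ⊕ 0b10000100 = 0b10110011.
C[2]: S = E(K, 0b10000100) = 0b10001101; 0b01100110 ⊕ 0b10001101 = 0b11101011.
C[3]: S = E(K, 0b10001101) = 0b10101001; 0b11010100 ⊕ 0b10101001 = 0b01111101.
C[4]: S = E(K, 0b10101001) = 0b00111001; 0b11011000 ⊕ 0b00111001 = 0b11100001.

C[1] = 0b10110011, C[2] = 0b11101011, C[3] = 0b01111101, C[4] = 0b11100001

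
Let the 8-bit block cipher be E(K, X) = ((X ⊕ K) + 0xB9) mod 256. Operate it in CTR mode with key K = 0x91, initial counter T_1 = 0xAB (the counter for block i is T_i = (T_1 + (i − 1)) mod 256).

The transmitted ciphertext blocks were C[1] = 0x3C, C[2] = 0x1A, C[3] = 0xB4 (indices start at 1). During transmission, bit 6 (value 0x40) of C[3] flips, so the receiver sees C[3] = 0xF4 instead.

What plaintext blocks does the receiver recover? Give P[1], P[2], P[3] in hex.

P[1] = 0xCF, P[2] = 0xEC, P[3] = 0x01

CTR decryption: S_i = E(K, T_i) where T_i is the counter for block i; P_i = C_i ⊕ S_i.
Only C[3] changed, to 0xF4. In CTR, a change in C_i flips the same bit in P_i only; the keystream is unaffected. Decrypting the received ciphertext:
P[1]: T = 0xAB, S = E(K, T) = 0xF3; 0x3C ⊕ 0xF3 = 0xCF.
P[2]: T = 0xAC, S = E(K, T) = 0xF6; 0x1A ⊕ 0xF6 = 0xEC.
P[3]: T = 0xAD, S = E(K, T) = 0xF5; 0xF4 ⊕ 0xF5 = 0x01.
Blocks that differ from the original plaintext: P[3].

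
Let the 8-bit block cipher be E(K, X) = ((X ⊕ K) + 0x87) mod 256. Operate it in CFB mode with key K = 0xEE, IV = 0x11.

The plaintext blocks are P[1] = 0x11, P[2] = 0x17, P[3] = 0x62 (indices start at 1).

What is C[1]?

C[1] = 0x97

CFB encryption: C_i = P_i ⊕ E(K, C_{i−1}), with C_{0} = IV.
C[1]: E(K, 0x11) = 0x86; 0x11 ⊕ 0x86 = 0x97.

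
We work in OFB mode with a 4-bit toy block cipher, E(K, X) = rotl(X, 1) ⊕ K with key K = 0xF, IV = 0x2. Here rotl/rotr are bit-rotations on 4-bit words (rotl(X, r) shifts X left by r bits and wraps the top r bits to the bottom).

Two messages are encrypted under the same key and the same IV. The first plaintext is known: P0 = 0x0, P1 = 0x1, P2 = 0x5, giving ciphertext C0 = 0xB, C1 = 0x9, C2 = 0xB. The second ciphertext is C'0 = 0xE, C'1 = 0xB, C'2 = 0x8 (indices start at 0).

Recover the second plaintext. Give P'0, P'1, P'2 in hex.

P'0 = 0x5, P'1 = 0x3, P'2 = 0x6

In OFB with a reused IV, both messages share the same keystream S_i, so C_i ⊕ C'_i = P_i ⊕ P'_i and thus P'_i = P_i ⊕ C_i ⊕ C'_i.
P'0: 0x0 ⊕ 0xB ⊕ 0xE = 0x5.
P'1: 0x1 ⊕ 0x9 ⊕ 0xB = 0x3.
P'2: 0x5 ⊕ 0xB ⊕ 0x8 = 0x6.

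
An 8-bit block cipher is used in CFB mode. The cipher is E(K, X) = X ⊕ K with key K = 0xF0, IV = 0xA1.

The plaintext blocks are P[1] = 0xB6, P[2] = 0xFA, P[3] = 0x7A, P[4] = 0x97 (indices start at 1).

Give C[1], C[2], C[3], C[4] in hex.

C[1] = 0xE7, C[2] = 0xED, C[3] = 0x67, C[4] = 0x00

CFB encryption: C_i = P_i ⊕ E(K, C_{i−1}), with C_{0} = IV.
C[1]: E(K, 0xA1) = 0x51; 0xB6 ⊕ 0x51 = 0xE7.
C[2]: E(K, 0xE7) = 0x17; 0xFA ⊕ 0x17 = 0xED.
C[3]: E(K, 0xED) = 0x1D; 0x7A ⊕ 0x1D = 0x67.
C[4]: E(K, 0x67) = 0x97; 0x97 ⊕ 0x97 = 0x00.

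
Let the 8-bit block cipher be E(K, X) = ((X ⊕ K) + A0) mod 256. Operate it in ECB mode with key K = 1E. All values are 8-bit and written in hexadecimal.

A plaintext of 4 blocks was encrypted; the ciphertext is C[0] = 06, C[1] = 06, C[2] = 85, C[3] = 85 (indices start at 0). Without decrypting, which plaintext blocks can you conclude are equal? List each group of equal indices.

P[0] = P[1]; P[2] = P[3]

ECB encrypts each block independently with the same key, so equal ciphertext blocks imply equal plaintext blocks.
C[0] = C[1] = 06, so P[0] = P[1].
C[2] = C[3] = 85, so P[2] = P[3].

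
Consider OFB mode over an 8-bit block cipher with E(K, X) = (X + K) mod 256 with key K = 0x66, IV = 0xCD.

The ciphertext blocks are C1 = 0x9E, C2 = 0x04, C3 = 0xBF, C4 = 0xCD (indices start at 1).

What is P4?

P4 = 0xA8

OFB decryption: S_i = E(K, S_{i−1}) with S_{0} = IV; P_i = C_i ⊕ S_i.
P1: S = E(K, 0xCD) = 0x33; 0x9E ⊕ 0x33 = 0xAD.
P2: S = E(K, 0x33) = 0x99; 0x04 ⊕ 0x99 = 0x9D.
P3: S = E(K, 0x99) = 0xFF; 0xBF ⊕ 0xFF = 0x40.
P4: S = E(K, 0xFF) = 0x65; 0xCD ⊕ 0x65 = 0xA8.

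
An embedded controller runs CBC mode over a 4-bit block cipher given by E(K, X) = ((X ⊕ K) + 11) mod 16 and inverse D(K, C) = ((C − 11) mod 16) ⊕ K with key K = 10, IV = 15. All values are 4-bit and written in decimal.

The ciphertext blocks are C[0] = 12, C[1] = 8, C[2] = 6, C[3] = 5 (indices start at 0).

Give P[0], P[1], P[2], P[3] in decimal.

P[0] = 4, P[1] = 11, P[2] = 9, P[3] = 6

CBC decryption: P_i = D(K, C_i) ⊕ C_{i−1}, with C_{−1} = IV.
P[0]: D(K, 12) = 11; 11 ⊕ 15 = 4.
P[1]: D(K, 8) = 7; 7 ⊕ 12 = 11.
P[2]: D(K, 6) = 1; 1 ⊕ 8 = 9.
P[3]: D(K, 5) = 0; 0 ⊕ 6 = 6.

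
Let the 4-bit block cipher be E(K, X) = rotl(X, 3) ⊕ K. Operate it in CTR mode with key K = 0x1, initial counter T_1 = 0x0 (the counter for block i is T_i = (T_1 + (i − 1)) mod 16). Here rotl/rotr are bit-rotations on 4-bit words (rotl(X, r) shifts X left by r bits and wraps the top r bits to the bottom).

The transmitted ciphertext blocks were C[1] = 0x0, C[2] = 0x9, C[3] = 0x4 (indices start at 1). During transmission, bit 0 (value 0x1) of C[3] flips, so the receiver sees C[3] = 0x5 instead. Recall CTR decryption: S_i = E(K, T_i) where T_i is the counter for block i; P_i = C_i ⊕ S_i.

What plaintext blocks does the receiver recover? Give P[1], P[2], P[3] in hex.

P[1] = 0x1, P[2] = 0x0, P[3] = 0x5

Only C[3] changed, to 0x5. In CTR, a change in C_i flips the same bit in P_i only; the keystream is unaffected. Decrypting the received ciphertext:
P[1]: T = 0x0, S = E(K, T) = 0x1; 0x0 ⊕ 0x1 = 0x1.
P[2]: T = 0x1, S = E(K, T) = 0x9; 0x9 ⊕ 0x9 = 0x0.
P[3]: T = 0x2, S = E(K, T) = 0x0; 0x5 ⊕ 0x0 = 0x5.
Blocks that differ from the original plaintext: P[3].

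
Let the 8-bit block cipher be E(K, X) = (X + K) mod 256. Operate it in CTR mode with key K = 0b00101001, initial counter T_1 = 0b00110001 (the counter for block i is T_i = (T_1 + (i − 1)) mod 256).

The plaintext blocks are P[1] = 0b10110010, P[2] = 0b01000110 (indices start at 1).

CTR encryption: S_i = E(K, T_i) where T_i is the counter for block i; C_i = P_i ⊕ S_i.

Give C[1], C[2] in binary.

C[1] = 0b11101000, C[2] = 0b00011101

C[1]: T = 0b00110001, S = E(K, T) = 0b01011010; 0b10110010 ⊕ 0b01011010 = 0b11101000.
C[2]: T = 0b00110010, S = E(K, T) = 0b01011011; 0b01000110 ⊕ 0b01011011 = 0b00011101.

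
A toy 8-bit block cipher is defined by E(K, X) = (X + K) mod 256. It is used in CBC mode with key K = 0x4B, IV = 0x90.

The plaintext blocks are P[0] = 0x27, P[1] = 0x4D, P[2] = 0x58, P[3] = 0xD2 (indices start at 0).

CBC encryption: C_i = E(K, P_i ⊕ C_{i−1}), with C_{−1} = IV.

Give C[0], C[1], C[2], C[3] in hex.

C[0] = 0x02, C[1] = 0x9A, C[2] = 0x0D, C[3] = 0x2A

C[0]: P[0] ⊕ 0x90 = 0xB7; E(K, 0xB7) = 0x02.
C[1]: P[1] ⊕ 0x02 = 0x4F; E(K, 0x4F) = 0x9A.
C[2]: P[2] ⊕ 0x9A = 0xC2; E(K, 0xC2) = 0x0D.
C[3]: P[3] ⊕ 0x0D = 0xDF; E(K, 0xDF) = 0x2A.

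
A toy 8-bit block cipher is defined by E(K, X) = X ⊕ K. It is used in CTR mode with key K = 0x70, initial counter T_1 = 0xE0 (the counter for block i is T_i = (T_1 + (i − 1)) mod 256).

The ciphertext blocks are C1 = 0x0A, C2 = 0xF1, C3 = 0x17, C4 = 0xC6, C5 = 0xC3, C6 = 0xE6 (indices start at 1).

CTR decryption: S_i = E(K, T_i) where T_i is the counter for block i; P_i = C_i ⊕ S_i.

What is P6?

P6 = 0x73

P6: T = 0xE5, S = E(K, T) = 0x95; 0xE6 ⊕ 0x95 = 0x73.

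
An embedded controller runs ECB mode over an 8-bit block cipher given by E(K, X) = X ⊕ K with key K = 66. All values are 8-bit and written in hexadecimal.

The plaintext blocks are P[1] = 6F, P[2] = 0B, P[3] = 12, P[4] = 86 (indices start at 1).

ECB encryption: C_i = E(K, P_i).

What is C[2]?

C[2] = 6D

C[2]: E(K, 0B) = 6D.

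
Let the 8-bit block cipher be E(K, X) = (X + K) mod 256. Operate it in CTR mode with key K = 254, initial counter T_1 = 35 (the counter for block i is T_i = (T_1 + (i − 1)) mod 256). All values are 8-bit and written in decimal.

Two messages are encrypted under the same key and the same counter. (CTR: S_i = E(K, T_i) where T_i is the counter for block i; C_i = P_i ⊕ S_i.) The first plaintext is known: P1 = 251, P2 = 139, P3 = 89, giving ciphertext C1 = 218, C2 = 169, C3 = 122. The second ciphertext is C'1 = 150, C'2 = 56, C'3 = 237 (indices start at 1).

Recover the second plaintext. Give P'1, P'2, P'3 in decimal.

P'1 = 183, P'2 = 26, P'3 = 206

In CTR with a reused counter, both messages share the same keystream S_i, so C_i ⊕ C'_i = P_i ⊕ P'_i and thus P'_i = P_i ⊕ C_i ⊕ C'_i.
P'1: 251 ⊕ 218 ⊕ 150 = 183.
P'2: 139 ⊕ 169 ⊕ 56 = 26.
P'3: 89 ⊕ 122 ⊕ 237 = 206.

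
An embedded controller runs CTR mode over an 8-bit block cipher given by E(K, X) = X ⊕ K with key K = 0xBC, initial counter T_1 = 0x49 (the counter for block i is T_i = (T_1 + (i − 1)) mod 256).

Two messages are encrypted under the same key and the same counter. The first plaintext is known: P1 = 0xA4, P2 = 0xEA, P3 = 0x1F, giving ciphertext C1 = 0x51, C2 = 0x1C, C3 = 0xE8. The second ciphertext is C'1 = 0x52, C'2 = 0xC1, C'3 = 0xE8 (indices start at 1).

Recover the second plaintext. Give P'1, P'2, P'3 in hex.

In CTR with a reused counter, both messages share the same keystream S_i, so C_i ⊕ C'_i = P_i ⊕ P'_i and thus P'_i = P_i ⊕ C_i ⊕ C'_i.
P'1: 0xA4 ⊕ 0x51 ⊕ 0x52 = 0xA7.
P'2: 0xEA ⊕ 0x1C ⊕ 0xC1 = 0x37.
P'3: 0x1F ⊕ 0xE8 ⊕ 0xE8 = 0x1F.

P'1 = 0xA7, P'2 = 0x37, P'3 = 0x1F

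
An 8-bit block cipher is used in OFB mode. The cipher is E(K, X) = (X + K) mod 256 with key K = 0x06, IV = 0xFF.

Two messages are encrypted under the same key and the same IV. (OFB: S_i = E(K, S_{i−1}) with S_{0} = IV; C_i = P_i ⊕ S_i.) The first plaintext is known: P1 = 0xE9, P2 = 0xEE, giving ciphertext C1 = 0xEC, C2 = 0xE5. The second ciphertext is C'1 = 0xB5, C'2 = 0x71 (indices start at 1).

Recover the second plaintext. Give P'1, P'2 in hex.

In OFB with a reused IV, both messages share the same keystream S_i, so C_i ⊕ C'_i = P_i ⊕ P'_i and thus P'_i = P_i ⊕ C_i ⊕ C'_i.
P'1: 0xE9 ⊕ 0xEC ⊕ 0xB5 = 0xB0.
P'2: 0xEE ⊕ 0xE5 ⊕ 0x71 = 0x7A.

P'1 = 0xB0, P'2 = 0x7A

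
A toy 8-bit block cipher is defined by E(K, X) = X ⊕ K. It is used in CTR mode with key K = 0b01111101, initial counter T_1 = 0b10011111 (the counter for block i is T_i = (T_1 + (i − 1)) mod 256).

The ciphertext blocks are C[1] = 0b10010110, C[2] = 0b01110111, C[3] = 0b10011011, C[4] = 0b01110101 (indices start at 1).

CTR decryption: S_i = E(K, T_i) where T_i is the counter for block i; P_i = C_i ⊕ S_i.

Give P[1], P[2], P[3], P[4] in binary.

P[1] = 0b01110100, P[2] = 0b10101010, P[3] = 0b01000111, P[4] = 0b10101010

P[1]: T = 0b10011111, S = E(K, T) = 0b11100010; 0b10010110 ⊕ 0b11100010 = 0b01110100.
P[2]: T = 0b10100000, S = E(K, T) = 0b11011101; 0b01110111 ⊕ 0b11011101 = 0b10101010.
P[3]: T = 0b10100001, S = E(K, T) = 0b11011100; 0b10011011 ⊕ 0b11011100 = 0b01000111.
P[4]: T = 0b10100010, S = E(K, T) = 0b11011111; 0b01110101 ⊕ 0b11011111 = 0b10101010.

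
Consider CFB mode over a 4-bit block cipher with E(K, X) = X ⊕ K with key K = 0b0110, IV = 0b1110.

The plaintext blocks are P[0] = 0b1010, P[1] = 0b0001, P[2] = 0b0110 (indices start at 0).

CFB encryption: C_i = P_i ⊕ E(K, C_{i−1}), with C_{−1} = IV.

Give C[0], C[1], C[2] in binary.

C[0]: E(K, 0b1110) = 0b1000; 0b1010 ⊕ 0b1000 = 0b0010.
C[1]: E(K, 0b0010) = 0b0100; 0b0001 ⊕ 0b0100 = 0b0101.
C[2]: E(K, 0b0101) = 0b0011; 0b0110 ⊕ 0b0011 = 0b0101.

C[0] = 0b0010, C[1] = 0b0101, C[2] = 0b0101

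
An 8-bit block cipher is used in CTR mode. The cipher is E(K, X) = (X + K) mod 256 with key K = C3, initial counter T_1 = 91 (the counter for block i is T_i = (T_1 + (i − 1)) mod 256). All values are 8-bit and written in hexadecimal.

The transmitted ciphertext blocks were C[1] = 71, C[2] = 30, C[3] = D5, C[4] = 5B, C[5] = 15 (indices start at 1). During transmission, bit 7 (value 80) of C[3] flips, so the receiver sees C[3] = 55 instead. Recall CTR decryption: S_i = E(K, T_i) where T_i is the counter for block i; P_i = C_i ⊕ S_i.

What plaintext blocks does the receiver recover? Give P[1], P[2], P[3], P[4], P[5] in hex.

P[1] = 25, P[2] = 65, P[3] = 03, P[4] = 0C, P[5] = 4D

Only C[3] changed, to 55. In CTR, a change in C_i flips the same bit in P_i only; the keystream is unaffected. Decrypting the received ciphertext:
P[1]: T = 91, S = E(K, T) = 54; 71 ⊕ 54 = 25.
P[2]: T = 92, S = E(K, T) = 55; 30 ⊕ 55 = 65.
P[3]: T = 93, S = E(K, T) = 56; 55 ⊕ 56 = 03.
P[4]: T = 94, S = E(K, T) = 57; 5B ⊕ 57 = 0C.
P[5]: T = 95, S = E(K, T) = 58; 15 ⊕ 58 = 4D.
Blocks that differ from the original plaintext: P[3].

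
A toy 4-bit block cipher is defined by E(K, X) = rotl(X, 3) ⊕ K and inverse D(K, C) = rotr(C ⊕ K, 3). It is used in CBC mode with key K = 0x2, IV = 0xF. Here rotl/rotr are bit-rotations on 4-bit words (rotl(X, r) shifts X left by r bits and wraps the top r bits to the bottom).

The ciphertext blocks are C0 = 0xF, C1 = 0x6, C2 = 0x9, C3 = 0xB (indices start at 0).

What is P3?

CBC decryption: P_i = D(K, C_i) ⊕ C_{i−1}, with C_{−1} = IV.
P3: D(K, 0xB) = 0x3; 0x3 ⊕ 0x9 = 0xA.

P3 = 0xA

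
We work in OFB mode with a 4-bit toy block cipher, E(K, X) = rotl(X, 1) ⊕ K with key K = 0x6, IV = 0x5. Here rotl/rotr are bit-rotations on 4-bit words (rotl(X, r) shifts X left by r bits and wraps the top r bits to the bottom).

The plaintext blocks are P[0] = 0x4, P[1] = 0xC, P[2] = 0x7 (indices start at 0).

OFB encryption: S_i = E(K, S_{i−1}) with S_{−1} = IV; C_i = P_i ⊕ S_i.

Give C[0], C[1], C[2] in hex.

C[0]: S = E(K, 0x5) = 0xC; 0x4 ⊕ 0xC = 0x8.
C[1]: S = E(K, 0xC) = 0xF; 0xC ⊕ 0xF = 0x3.
C[2]: S = E(K, 0xF) = 0x9; 0x7 ⊕ 0x9 = 0xE.

C[0] = 0x8, C[1] = 0x3, C[2] = 0xE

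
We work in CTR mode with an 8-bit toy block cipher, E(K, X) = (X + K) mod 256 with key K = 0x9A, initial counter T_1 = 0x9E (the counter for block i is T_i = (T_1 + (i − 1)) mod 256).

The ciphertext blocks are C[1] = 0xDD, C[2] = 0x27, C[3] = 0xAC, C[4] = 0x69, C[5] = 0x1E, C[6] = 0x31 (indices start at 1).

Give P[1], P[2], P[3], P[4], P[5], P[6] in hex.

CTR decryption: S_i = E(K, T_i) where T_i is the counter for block i; P_i = C_i ⊕ S_i.
P[1]: T = 0x9E, S = E(K, T) = 0x38; 0xDD ⊕ 0x38 = 0xE5.
P[2]: T = 0x9F, S = E(K, T) = 0x39; 0x27 ⊕ 0x39 = 0x1E.
P[3]: T = 0xA0, S = E(K, T) = 0x3A; 0xAC ⊕ 0x3A = 0x96.
P[4]: T = 0xA1, S = E(K, T) = 0x3B; 0x69 ⊕ 0x3B = 0x52.
P[5]: T = 0xA2, S = E(K, T) = 0x3C; 0x1E ⊕ 0x3C = 0x22.
P[6]: T = 0xA3, S = E(K, T) = 0x3D; 0x31 ⊕ 0x3D = 0x0C.

P[1] = 0xE5, P[2] = 0x1E, P[3] = 0x96, P[4] = 0x52, P[5] = 0x22, P[6] = 0x0C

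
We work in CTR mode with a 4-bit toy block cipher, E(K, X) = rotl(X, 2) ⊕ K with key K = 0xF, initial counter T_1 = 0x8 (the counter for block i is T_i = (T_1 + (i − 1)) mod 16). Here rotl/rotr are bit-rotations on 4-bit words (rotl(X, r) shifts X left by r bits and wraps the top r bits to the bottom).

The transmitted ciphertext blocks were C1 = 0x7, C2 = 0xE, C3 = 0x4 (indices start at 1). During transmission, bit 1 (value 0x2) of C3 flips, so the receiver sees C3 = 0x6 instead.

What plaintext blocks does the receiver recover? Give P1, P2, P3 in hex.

CTR decryption: S_i = E(K, T_i) where T_i is the counter for block i; P_i = C_i ⊕ S_i.
Only C3 changed, to 0x6. In CTR, a change in C_i flips the same bit in P_i only; the keystream is unaffected. Decrypting the received ciphertext:
P1: T = 0x8, S = E(K, T) = 0xD; 0x7 ⊕ 0xD = 0xA.
P2: T = 0x9, S = E(K, T) = 0x9; 0xE ⊕ 0x9 = 0x7.
P3: T = 0xA, S = E(K, T) = 0x5; 0x6 ⊕ 0x5 = 0x3.
Blocks that differ from the original plaintext: P3.

P1 = 0xA, P2 = 0x7, P3 = 0x3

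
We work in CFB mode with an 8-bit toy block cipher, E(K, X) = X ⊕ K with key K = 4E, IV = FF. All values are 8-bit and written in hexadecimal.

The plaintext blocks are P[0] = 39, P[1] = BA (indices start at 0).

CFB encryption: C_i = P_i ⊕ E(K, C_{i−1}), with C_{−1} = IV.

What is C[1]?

C[1] = 7C

C[0]: E(K, FF) = B1; 39 ⊕ B1 = 88.
C[1]: E(K, 88) = C6; BA ⊕ C6 = 7C.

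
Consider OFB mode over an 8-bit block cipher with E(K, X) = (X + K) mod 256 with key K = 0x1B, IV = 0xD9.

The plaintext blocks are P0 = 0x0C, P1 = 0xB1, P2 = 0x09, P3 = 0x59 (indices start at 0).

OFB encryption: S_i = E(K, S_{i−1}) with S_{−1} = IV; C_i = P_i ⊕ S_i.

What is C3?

C0: S = E(K, 0xD9) = 0xF4; 0x0C ⊕ 0xF4 = 0xF8.
C1: S = E(K, 0xF4) = 0x0F; 0xB1 ⊕ 0x0F = 0xBE.
C2: S = E(K, 0x0F) = 0x2A; 0x09 ⊕ 0x2A = 0x23.
C3: S = E(K, 0x2A) = 0x45; 0x59 ⊕ 0x45 = 0x1C.

C3 = 0x1C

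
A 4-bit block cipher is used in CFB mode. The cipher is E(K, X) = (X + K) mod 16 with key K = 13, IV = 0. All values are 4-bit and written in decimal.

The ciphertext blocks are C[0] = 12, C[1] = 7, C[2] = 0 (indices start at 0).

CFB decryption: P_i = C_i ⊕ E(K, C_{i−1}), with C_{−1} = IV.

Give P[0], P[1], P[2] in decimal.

P[0]: E(K, 0) = 13; 12 ⊕ 13 = 1.
P[1]: E(K, 12) = 9; 7 ⊕ 9 = 14.
P[2]: E(K, 7) = 4; 0 ⊕ 4 = 4.

P[0] = 1, P[1] = 14, P[2] = 4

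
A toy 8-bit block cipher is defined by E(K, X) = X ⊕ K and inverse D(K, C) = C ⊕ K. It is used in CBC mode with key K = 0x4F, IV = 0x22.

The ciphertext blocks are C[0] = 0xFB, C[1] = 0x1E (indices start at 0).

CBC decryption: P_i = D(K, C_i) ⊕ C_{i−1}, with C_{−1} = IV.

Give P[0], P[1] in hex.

P[0] = 0x96, P[1] = 0xAA

P[0]: D(K, 0xFB) = 0xB4; 0xB4 ⊕ 0x22 = 0x96.
P[1]: D(K, 0x1E) = 0x51; 0x51 ⊕ 0xFB = 0xAA.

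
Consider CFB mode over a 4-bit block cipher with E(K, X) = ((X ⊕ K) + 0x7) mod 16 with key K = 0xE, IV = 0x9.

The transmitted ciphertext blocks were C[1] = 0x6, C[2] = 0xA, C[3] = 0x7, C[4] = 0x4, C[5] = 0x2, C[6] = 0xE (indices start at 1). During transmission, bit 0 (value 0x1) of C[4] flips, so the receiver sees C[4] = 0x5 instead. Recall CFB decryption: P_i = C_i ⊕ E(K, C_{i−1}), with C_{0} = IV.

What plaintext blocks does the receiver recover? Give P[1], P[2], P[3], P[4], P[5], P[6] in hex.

P[1] = 0x8, P[2] = 0x5, P[3] = 0xC, P[4] = 0x5, P[5] = 0x0, P[6] = 0xD

Only C[4] changed, to 0x5. In CFB, a change in C_i flips the same bit in P_i and garbles P_{i+1}. Decrypting the received ciphertext:
P[1]: E(K, 0x9) = 0xE; 0x6 ⊕ 0xE = 0x8.
P[2]: E(K, 0x6) = 0xF; 0xA ⊕ 0xF = 0x5.
P[3]: E(K, 0xA) = 0xB; 0x7 ⊕ 0xB = 0xC.
P[4]: E(K, 0x7) = 0x0; 0x5 ⊕ 0x0 = 0x5.
P[5]: E(K, 0x5) = 0x2; 0x2 ⊕ 0x2 = 0x0.
P[6]: E(K, 0x2) = 0x3; 0xE ⊕ 0x3 = 0xD.
Blocks that differ from the original plaintext: P[4], P[5].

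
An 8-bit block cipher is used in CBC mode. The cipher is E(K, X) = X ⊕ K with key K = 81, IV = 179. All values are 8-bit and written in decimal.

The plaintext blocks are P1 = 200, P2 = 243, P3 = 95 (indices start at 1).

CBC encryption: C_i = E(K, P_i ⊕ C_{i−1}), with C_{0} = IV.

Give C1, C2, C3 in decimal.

C1 = 42, C2 = 136, C3 = 134

C1: P1 ⊕ 179 = 123; E(K, 123) = 42.
C2: P2 ⊕ 42 = 217; E(K, 217) = 136.
C3: P3 ⊕ 136 = 215; E(K, 215) = 134.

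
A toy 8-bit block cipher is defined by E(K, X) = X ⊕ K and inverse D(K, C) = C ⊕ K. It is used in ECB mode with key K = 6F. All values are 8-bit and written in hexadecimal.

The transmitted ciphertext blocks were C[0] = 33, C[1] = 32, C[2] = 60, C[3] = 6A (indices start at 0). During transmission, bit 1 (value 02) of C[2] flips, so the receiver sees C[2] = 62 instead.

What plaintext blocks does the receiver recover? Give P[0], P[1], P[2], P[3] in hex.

P[0] = 5C, P[1] = 5D, P[2] = 0D, P[3] = 05

ECB decryption: P_i = D(K, C_i).
Only C[2] changed, to 62. In ECB, a change in C_i affects only P_i. Decrypting the received ciphertext:
P[0]: D(K, 33) = 5C.
P[1]: D(K, 32) = 5D.
P[2]: D(K, 62) = 0D.
P[3]: D(K, 6A) = 05.
Blocks that differ from the original plaintext: P[2].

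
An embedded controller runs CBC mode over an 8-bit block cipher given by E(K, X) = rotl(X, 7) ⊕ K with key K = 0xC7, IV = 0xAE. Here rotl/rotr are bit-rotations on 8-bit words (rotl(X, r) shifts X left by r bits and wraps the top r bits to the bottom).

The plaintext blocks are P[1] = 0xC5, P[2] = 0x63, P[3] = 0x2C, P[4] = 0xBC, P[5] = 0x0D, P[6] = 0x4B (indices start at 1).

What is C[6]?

C[6] = 0x6A

CBC encryption: C_i = E(K, P_i ⊕ C_{i−1}), with C_{0} = IV.
C[1]: P[1] ⊕ 0xAE = 0x6B; E(K, 0x6B) = 0x72.
C[2]: P[2] ⊕ 0x72 = 0x11; E(K, 0x11) = 0x4F.
C[3]: P[3] ⊕ 0x4F = 0x63; E(K, 0x63) = 0x76.
C[4]: P[4] ⊕ 0x76 = 0xCA; E(K, 0xCA) = 0xA2.
C[5]: P[5] ⊕ 0xA2 = 0xAF; E(K, 0xAF) = 0x10.
C[6]: P[6] ⊕ 0x10 = 0x5B; E(K, 0x5B) = 0x6A.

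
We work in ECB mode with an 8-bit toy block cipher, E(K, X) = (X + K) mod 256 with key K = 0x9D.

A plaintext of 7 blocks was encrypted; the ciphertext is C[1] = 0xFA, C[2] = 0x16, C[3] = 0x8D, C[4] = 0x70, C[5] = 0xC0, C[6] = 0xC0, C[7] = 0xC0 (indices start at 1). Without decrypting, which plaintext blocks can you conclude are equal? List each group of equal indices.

P[5] = P[6] = P[7]

ECB encrypts each block independently with the same key, so equal ciphertext blocks imply equal plaintext blocks.
C[5] = C[6] = C[7] = 0xC0, so P[5] = P[6] = P[7].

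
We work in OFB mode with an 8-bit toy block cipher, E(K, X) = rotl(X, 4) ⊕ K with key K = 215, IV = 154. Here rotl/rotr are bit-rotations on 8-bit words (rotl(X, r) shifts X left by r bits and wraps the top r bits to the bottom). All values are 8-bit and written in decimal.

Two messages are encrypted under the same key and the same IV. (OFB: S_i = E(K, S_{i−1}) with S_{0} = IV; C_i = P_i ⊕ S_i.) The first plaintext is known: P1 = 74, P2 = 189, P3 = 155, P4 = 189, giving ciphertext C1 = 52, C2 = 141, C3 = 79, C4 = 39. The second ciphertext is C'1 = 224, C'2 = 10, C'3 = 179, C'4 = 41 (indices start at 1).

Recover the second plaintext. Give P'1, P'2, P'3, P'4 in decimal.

P'1 = 158, P'2 = 58, P'3 = 103, P'4 = 179

In OFB with a reused IV, both messages share the same keystream S_i, so C_i ⊕ C'_i = P_i ⊕ P'_i and thus P'_i = P_i ⊕ C_i ⊕ C'_i.
P'1: 74 ⊕ 52 ⊕ 224 = 158.
P'2: 189 ⊕ 141 ⊕ 10 = 58.
P'3: 155 ⊕ 79 ⊕ 179 = 103.
P'4: 189 ⊕ 39 ⊕ 41 = 179.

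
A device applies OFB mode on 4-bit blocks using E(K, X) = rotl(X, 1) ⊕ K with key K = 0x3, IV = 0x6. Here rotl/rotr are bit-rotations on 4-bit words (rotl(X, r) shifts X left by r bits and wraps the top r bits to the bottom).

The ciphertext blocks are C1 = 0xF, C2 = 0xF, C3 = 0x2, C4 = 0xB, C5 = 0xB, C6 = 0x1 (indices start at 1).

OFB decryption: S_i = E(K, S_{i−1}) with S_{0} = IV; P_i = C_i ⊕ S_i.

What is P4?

P1: S = E(K, 0x6) = 0xF; 0xF ⊕ 0xF = 0x0.
P2: S = E(K, 0xF) = 0xC; 0xF ⊕ 0xC = 0x3.
P3: S = E(K, 0xC) = 0xA; 0x2 ⊕ 0xA = 0x8.
P4: S = E(K, 0xA) = 0x6; 0xB ⊕ 0x6 = 0xD.

P4 = 0xD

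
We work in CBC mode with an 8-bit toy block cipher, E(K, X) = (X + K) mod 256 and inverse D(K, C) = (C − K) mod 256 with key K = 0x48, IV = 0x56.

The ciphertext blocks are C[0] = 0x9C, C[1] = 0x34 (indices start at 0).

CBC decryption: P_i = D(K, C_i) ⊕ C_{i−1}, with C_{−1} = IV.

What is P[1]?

P[1] = 0x70

P[1]: D(K, 0x34) = 0xEC; 0xEC ⊕ 0x9C = 0x70.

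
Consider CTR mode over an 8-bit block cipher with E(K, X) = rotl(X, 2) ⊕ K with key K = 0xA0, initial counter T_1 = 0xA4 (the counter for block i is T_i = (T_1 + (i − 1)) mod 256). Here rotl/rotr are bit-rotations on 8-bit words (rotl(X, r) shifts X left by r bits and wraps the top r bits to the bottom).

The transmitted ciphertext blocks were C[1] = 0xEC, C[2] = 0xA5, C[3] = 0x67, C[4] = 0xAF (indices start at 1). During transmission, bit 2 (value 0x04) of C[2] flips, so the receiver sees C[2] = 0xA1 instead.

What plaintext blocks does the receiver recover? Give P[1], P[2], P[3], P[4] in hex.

CTR decryption: S_i = E(K, T_i) where T_i is the counter for block i; P_i = C_i ⊕ S_i.
Only C[2] changed, to 0xA1. In CTR, a change in C_i flips the same bit in P_i only; the keystream is unaffected. Decrypting the received ciphertext:
P[1]: T = 0xA4, S = E(K, T) = 0x32; 0xEC ⊕ 0x32 = 0xDE.
P[2]: T = 0xA5, S = E(K, T) = 0x36; 0xA1 ⊕ 0x36 = 0x97.
P[3]: T = 0xA6, S = E(K, T) = 0x3A; 0x67 ⊕ 0x3A = 0x5D.
P[4]: T = 0xA7, S = E(K, T) = 0x3E; 0xAF ⊕ 0x3E = 0x91.
Blocks that differ from the original plaintext: P[2].

P[1] = 0xDE, P[2] = 0x97, P[3] = 0x5D, P[4] = 0x91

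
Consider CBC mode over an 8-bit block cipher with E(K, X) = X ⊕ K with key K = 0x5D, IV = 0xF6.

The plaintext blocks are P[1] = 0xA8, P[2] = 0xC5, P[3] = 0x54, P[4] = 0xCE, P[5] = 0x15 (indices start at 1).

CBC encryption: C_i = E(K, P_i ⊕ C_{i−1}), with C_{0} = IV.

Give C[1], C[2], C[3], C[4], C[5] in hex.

C[1]: P[1] ⊕ 0xF6 = 0x5E; E(K, 0x5E) = 0x03.
C[2]: P[2] ⊕ 0x03 = 0xC6; E(K, 0xC6) = 0x9B.
C[3]: P[3] ⊕ 0x9B = 0xCF; E(K, 0xCF) = 0x92.
C[4]: P[4] ⊕ 0x92 = 0x5C; E(K, 0x5C) = 0x01.
C[5]: P[5] ⊕ 0x01 = 0x14; E(K, 0x14) = 0x49.

C[1] = 0x03, C[2] = 0x9B, C[3] = 0x92, C[4] = 0x01, C[5] = 0x49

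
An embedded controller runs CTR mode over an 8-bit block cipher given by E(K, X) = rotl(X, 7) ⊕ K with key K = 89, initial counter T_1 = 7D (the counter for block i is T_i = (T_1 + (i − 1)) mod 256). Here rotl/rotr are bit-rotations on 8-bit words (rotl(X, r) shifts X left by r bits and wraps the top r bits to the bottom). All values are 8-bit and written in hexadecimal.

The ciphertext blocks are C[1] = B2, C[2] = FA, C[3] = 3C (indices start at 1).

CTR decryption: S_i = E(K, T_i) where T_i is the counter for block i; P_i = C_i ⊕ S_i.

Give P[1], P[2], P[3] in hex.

P[1] = 85, P[2] = 4C, P[3] = 0A

P[1]: T = 7D, S = E(K, T) = 37; B2 ⊕ 37 = 85.
P[2]: T = 7E, S = E(K, T) = B6; FA ⊕ B6 = 4C.
P[3]: T = 7F, S = E(K, T) = 36; 3C ⊕ 36 = 0A.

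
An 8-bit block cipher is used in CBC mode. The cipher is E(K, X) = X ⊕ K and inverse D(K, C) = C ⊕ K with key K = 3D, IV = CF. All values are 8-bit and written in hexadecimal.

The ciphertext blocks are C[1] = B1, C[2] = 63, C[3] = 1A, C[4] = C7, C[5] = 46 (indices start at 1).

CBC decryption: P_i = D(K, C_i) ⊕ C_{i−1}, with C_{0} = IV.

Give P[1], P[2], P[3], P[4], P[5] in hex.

P[1] = 43, P[2] = EF, P[3] = 44, P[4] = E0, P[5] = BC

P[1]: D(K, B1) = 8C; 8C ⊕ CF = 43.
P[2]: D(K, 63) = 5E; 5E ⊕ B1 = EF.
P[3]: D(K, 1A) = 27; 27 ⊕ 63 = 44.
P[4]: D(K, C7) = FA; FA ⊕ 1A = E0.
P[5]: D(K, 46) = 7B; 7B ⊕ C7 = BC.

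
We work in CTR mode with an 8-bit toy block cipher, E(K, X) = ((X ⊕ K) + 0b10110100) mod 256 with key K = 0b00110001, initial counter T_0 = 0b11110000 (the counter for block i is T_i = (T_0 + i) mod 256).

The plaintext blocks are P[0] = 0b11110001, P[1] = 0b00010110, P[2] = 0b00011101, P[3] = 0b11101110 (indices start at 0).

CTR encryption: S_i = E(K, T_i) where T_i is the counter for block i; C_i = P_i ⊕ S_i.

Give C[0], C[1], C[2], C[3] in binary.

C[0] = 0b10000100, C[1] = 0b01100010, C[2] = 0b01101010, C[3] = 0b10011000

C[0]: T = 0b11110000, S = E(K, T) = 0b01110101; 0b11110001 ⊕ 0b01110101 = 0b10000100.
C[1]: T = 0b11110001, S = E(K, T) = 0b01110100; 0b00010110 ⊕ 0b01110100 = 0b01100010.
C[2]: T = 0b11110010, S = E(K, T) = 0b01110111; 0b00011101 ⊕ 0b01110111 = 0b01101010.
C[3]: T = 0b11110011, S = E(K, T) = 0b01110110; 0b11101110 ⊕ 0b01110110 = 0b10011000.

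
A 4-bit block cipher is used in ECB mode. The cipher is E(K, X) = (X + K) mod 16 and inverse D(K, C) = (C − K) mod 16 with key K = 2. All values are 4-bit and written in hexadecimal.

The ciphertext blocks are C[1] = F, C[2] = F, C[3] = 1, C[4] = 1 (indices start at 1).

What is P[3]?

ECB decryption: P_i = D(K, C_i).
P[3]: D(K, 1) = F.

P[3] = F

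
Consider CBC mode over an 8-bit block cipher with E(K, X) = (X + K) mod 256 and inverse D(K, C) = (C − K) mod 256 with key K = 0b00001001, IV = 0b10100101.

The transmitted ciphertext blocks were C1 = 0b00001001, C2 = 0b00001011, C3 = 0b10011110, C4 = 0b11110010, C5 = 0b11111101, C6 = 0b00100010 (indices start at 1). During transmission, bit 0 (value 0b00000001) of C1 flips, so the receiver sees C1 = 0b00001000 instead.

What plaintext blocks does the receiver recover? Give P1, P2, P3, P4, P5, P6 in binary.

CBC decryption: P_i = D(K, C_i) ⊕ C_{i−1}, with C_{0} = IV.
Only C1 changed, to 0b00001000. In CBC, a change in C_i garbles P_i and flips the same bit in P_{i+1}. Decrypting the received ciphertext:
P1: D(K, 0b00001000) = 0b11111111; 0b11111111 ⊕ 0b10100101 = 0b01011010.
P2: D(K, 0b00001011) = 0b00000010; 0b00000010 ⊕ 0b00001000 = 0b00001010.
P3: D(K, 0b10011110) = 0b10010101; 0b10010101 ⊕ 0b00001011 = 0b10011110.
P4: D(K, 0b11110010) = 0b11101001; 0b11101001 ⊕ 0b10011110 = 0b01110111.
P5: D(K, 0b11111101) = 0b11110100; 0b11110100 ⊕ 0b11110010 = 0b00000110.
P6: D(K, 0b00100010) = 0b00011001; 0b00011001 ⊕ 0b11111101 = 0b11100100.
Blocks that differ from the original plaintext: P1, P2.

P1 = 0b01011010, P2 = 0b00001010, P3 = 0b10011110, P4 = 0b01110111, P5 = 0b00000110, P6 = 0b11100100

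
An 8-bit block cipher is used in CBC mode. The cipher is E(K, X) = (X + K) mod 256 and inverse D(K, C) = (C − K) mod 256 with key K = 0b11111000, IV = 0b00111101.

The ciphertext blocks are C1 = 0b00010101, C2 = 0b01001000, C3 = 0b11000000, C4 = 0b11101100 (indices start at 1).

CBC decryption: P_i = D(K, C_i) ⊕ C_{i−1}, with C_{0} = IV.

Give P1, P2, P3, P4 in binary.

P1 = 0b00100000, P2 = 0b01000101, P3 = 0b10000000, P4 = 0b00110100

P1: D(K, 0b00010101) = 0b00011101; 0b00011101 ⊕ 0b00111101 = 0b00100000.
P2: D(K, 0b01001000) = 0b01010000; 0b01010000 ⊕ 0b00010101 = 0b01000101.
P3: D(K, 0b11000000) = 0b11001000; 0b11001000 ⊕ 0b01001000 = 0b10000000.
P4: D(K, 0b11101100) = 0b11110100; 0b11110100 ⊕ 0b11000000 = 0b00110100.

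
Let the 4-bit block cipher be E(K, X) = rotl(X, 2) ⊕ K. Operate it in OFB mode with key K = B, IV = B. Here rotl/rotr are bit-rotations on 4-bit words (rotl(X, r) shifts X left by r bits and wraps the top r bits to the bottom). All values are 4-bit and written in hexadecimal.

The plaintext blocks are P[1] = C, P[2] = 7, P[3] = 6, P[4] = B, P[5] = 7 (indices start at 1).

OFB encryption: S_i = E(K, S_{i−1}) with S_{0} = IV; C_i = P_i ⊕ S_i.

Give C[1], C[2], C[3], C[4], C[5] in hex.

C[1] = 9, C[2] = 9, C[3] = 6, C[4] = 0, C[5] = 2

C[1]: S = E(K, B) = 5; C ⊕ 5 = 9.
C[2]: S = E(K, 5) = E; 7 ⊕ E = 9.
C[3]: S = E(K, E) = 0; 6 ⊕ 0 = 6.
C[4]: S = E(K, 0) = B; B ⊕ B = 0.
C[5]: S = E(K, B) = 5; 7 ⊕ 5 = 2.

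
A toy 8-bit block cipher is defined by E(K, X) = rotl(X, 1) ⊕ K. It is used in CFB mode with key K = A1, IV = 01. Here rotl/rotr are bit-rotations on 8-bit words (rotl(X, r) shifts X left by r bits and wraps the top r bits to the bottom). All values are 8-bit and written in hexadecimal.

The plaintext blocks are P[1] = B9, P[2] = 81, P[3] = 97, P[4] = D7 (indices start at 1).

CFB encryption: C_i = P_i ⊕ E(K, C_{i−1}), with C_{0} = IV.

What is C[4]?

C[4] = 4A

C[1]: E(K, 01) = A3; B9 ⊕ A3 = 1A.
C[2]: E(K, 1A) = 95; 81 ⊕ 95 = 14.
C[3]: E(K, 14) = 89; 97 ⊕ 89 = 1E.
C[4]: E(K, 1E) = 9D; D7 ⊕ 9D = 4A.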